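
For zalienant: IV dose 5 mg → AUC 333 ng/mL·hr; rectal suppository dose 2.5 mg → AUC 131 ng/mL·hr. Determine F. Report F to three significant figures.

F = (AUC_ev / D_ev) / (AUC_iv / D_iv)
  = (131/2.5) / (333/5)
  = 52.4 / 66.6 = 0.7868

F = 0.787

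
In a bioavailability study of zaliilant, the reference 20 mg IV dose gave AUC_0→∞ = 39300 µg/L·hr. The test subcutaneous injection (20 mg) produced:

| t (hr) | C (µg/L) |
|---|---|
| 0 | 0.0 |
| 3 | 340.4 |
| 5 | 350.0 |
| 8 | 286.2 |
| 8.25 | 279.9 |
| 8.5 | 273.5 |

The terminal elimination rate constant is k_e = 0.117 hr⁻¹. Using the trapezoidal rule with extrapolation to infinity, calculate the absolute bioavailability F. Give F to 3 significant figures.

F = 0.118

Trapezoidal AUC_0→8.5 (subcutaneous injection):
  [0→3]: (0.0+340.4)/2 × 3 = 510.6
  [3→5]: (340.4+350.0)/2 × 2 = 690.4
  [5→8]: (350.0+286.2)/2 × 3 = 954.3
  [8→8.25]: (286.2+279.9)/2 × 0.25 = 70.7625
  [8.25→8.5]: (279.9+273.5)/2 × 0.25 = 69.175
  Sum = 2295.2375 µg/L·hr
Tail: C_last/k_e = 273.5/0.117 = 2337.607
AUC_0→∞ (subcutaneous injection) = 2295.2375 + 2337.607 = 4632.8445 µg/L·hr
F = (AUC_ev/D_ev)/(AUC_iv/D_iv) = (4632.8445/20)/(39300/20) = 231.642/1965 = 0.1179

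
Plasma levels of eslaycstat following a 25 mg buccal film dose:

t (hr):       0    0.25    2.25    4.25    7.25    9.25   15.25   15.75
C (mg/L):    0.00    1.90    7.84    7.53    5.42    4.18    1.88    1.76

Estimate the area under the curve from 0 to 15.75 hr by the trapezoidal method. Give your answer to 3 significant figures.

AUC = 73.5 mg/L·hr

Trapezoidal AUC_0→15.75:
  [0→0.25]: (0.00+1.90)/2 × 0.25 = 0.2375
  [0.25→2.25]: (1.90+7.84)/2 × 2 = 9.74
  [2.25→4.25]: (7.84+7.53)/2 × 2 = 15.37
  [4.25→7.25]: (7.53+5.42)/2 × 3 = 19.425
  [7.25→9.25]: (5.42+4.18)/2 × 2 = 9.6
  [9.25→15.25]: (4.18+1.88)/2 × 6 = 18.18
  [15.25→15.75]: (1.88+1.76)/2 × 0.5 = 0.91
  Sum = 73.4625 mg/L·hr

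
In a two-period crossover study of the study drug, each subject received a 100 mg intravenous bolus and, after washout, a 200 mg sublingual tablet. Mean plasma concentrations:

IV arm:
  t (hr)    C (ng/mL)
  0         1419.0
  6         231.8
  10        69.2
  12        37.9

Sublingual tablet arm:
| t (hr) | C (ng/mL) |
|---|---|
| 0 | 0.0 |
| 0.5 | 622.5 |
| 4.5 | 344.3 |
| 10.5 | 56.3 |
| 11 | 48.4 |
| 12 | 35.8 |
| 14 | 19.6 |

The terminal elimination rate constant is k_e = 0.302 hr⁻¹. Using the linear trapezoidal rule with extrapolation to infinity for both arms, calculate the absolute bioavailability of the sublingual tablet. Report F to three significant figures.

Trapezoidal AUC_0→12 (IV):
  [0→6]: (1419.0+231.8)/2 × 6 = 4952.4
  [6→10]: (231.8+69.2)/2 × 4 = 602.0
  [10→12]: (69.2+37.9)/2 × 2 = 107.1
  Sum = 5661.5 ng/mL·hr
IV tail: 37.9/0.302 = 125.497; AUC_iv,0→∞ = 5661.5 + 125.497 = 5786.997 ng/mL·hr
Trapezoidal AUC_0→14 (sublingual tablet):
  [0→0.5]: (0.0+622.5)/2 × 0.5 = 155.625
  [0.5→4.5]: (622.5+344.3)/2 × 4 = 1933.6
  [4.5→10.5]: (344.3+56.3)/2 × 6 = 1201.8
  [10.5→11]: (56.3+48.4)/2 × 0.5 = 26.175
  [11→12]: (48.4+35.8)/2 × 1 = 42.1
  [12→14]: (35.8+19.6)/2 × 2 = 55.4
  Sum = 3414.7 ng/mL·hr
sublingual tablet tail: 19.6/0.302 = 64.901; AUC_ev,0→∞ = 3414.7 + 64.901 = 3479.601 ng/mL·hr
F = (AUC_ev/D_ev)/(AUC_iv/D_iv) = (3479.601/200)/(5786.997/100) = 17.398005/57.86997 = 0.3006

F = 0.301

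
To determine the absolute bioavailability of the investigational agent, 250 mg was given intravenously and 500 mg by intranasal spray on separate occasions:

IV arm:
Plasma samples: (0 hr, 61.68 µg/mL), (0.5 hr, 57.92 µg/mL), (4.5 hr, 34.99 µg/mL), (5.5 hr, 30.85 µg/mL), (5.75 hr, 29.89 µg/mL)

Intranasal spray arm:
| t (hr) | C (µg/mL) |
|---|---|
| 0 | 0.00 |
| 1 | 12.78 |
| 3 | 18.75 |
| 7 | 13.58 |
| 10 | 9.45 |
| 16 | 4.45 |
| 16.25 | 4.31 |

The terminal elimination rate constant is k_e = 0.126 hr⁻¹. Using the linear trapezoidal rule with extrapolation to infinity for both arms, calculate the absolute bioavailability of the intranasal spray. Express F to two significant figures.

F = 0.22

Trapezoidal AUC_0→5.75 (IV):
  [0→0.5]: (61.68+57.92)/2 × 0.5 = 29.9
  [0.5→4.5]: (57.92+34.99)/2 × 4 = 185.82
  [4.5→5.5]: (34.99+30.85)/2 × 1 = 32.92
  [5.5→5.75]: (30.85+29.89)/2 × 0.25 = 7.5925
  Sum = 256.2325 µg/mL·hr
IV tail: 29.89/0.126 = 237.222; AUC_iv,0→∞ = 256.2325 + 237.222 = 493.4545 µg/mL·hr
Trapezoidal AUC_0→16.25 (intranasal spray):
  [0→1]: (0.00+12.78)/2 × 1 = 6.39
  [1→3]: (12.78+18.75)/2 × 2 = 31.53
  [3→7]: (18.75+13.58)/2 × 4 = 64.66
  [7→10]: (13.58+9.45)/2 × 3 = 34.545
  [10→16]: (9.45+4.45)/2 × 6 = 41.7
  [16→16.25]: (4.45+4.31)/2 × 0.25 = 1.095
  Sum = 179.92 µg/mL·hr
intranasal spray tail: 4.31/0.126 = 34.206; AUC_ev,0→∞ = 179.92 + 34.206 = 214.126 µg/mL·hr
F = (AUC_ev/D_ev)/(AUC_iv/D_iv) = (214.126/500)/(493.4545/250) = 0.428252/1.973818 = 0.2170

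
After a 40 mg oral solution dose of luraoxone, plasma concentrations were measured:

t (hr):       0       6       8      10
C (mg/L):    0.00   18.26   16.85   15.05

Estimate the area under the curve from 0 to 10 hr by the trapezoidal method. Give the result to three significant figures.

AUC = 122 mg/L·hr

Trapezoidal AUC_0→10:
  [0→6]: (0.00+18.26)/2 × 6 = 54.78
  [6→8]: (18.26+16.85)/2 × 2 = 35.11
  [8→10]: (16.85+15.05)/2 × 2 = 31.9
  Sum = 121.79 mg/L·hr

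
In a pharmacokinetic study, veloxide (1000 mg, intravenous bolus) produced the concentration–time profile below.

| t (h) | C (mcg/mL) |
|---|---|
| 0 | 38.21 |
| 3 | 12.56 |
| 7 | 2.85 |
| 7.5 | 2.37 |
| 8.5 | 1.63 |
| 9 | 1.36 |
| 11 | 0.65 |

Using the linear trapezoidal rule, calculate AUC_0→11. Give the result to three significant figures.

Trapezoidal AUC_0→11:
  [0→3]: (38.21+12.56)/2 × 3 = 76.155
  [3→7]: (12.56+2.85)/2 × 4 = 30.82
  [7→7.5]: (2.85+2.37)/2 × 0.5 = 1.305
  [7.5→8.5]: (2.37+1.63)/2 × 1 = 2.0
  [8.5→9]: (1.63+1.36)/2 × 0.5 = 0.7475
  [9→11]: (1.36+0.65)/2 × 2 = 2.01
  Sum = 113.0375 mcg/mL·h

AUC = 113 mcg/mL·h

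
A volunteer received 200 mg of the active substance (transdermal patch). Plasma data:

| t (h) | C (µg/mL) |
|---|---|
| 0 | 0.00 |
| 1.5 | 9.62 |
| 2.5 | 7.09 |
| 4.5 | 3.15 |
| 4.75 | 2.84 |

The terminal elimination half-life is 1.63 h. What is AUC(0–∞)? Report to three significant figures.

Trapezoidal AUC_0→4.75:
  [0→1.5]: (0.00+9.62)/2 × 1.5 = 7.215
  [1.5→2.5]: (9.62+7.09)/2 × 1 = 8.355
  [2.5→4.5]: (7.09+3.15)/2 × 2 = 10.24
  [4.5→4.75]: (3.15+2.84)/2 × 0.25 = 0.74875
  Sum = 26.55875 µg/mL·h
k_e = ln2 / t½ = 0.693147 / 1.63 = 0.4252 h^-1
Extrapolated tail: C_last / k_e = 2.84 / 0.4252 = 6.679
AUC_0→∞ = 26.55875 + 6.679 = 33.23775 µg/mL·h

AUC = 33.2 µg/mL·h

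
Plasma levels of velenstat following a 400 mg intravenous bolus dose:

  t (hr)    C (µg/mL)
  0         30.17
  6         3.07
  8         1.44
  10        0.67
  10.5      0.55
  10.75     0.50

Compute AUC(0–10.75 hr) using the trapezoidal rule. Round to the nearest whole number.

AUC = 107 µg/mL·hr

Trapezoidal AUC_0→10.75:
  [0→6]: (30.17+3.07)/2 × 6 = 99.72
  [6→8]: (3.07+1.44)/2 × 2 = 4.51
  [8→10]: (1.44+0.67)/2 × 2 = 2.11
  [10→10.5]: (0.67+0.55)/2 × 0.5 = 0.305
  [10.5→10.75]: (0.55+0.50)/2 × 0.25 = 0.13125
  Sum = 106.77625 µg/mL·hr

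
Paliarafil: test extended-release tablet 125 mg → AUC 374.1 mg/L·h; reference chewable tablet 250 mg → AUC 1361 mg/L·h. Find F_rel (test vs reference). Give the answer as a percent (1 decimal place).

F_rel = (AUC_test/D_test) / (AUC_ref/D_ref)
      = (374.1/125) / (1361/250)
      = 2.9928 / 5.444 = 0.5497 = 54.97%

F_rel = 55.0%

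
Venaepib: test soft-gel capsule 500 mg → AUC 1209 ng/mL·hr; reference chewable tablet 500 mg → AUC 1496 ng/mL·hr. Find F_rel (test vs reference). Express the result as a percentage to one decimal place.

F_rel = 80.8%

F_rel = (AUC_test/D_test) / (AUC_ref/D_ref)
      = (1209/500) / (1496/500)
      = 2.418 / 2.992 = 0.8082 = 80.82%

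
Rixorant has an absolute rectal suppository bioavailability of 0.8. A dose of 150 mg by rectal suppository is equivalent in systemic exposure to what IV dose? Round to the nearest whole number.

Systemic exposure from an extravascular dose = F × D_ev, so the equivalent IV dose is F × D_ev.
D_iv = F × D_ev = 0.8 × 150 = 120 mg

D_iv = 120 mg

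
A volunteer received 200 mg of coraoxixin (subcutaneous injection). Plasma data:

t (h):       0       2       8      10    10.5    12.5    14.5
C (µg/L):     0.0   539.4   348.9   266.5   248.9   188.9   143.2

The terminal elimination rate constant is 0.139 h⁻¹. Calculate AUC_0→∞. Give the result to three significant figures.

Trapezoidal AUC_0→14.5:
  [0→2]: (0.0+539.4)/2 × 2 = 539.4
  [2→8]: (539.4+348.9)/2 × 6 = 2664.9
  [8→10]: (348.9+266.5)/2 × 2 = 615.4
  [10→10.5]: (266.5+248.9)/2 × 0.5 = 128.85
  [10.5→12.5]: (248.9+188.9)/2 × 2 = 437.8
  [12.5→14.5]: (188.9+143.2)/2 × 2 = 332.1
  Sum = 4718.45 µg/L·h
Extrapolated tail: C_last / k_e = 143.2 / 0.139 = 1030.216
AUC_0→∞ = 4718.45 + 1030.216 = 5748.666 µg/L·h

AUC = 5750 µg/L·h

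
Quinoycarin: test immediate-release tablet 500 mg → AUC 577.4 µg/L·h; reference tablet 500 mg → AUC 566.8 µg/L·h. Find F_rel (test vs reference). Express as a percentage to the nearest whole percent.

F_rel = (AUC_test/D_test) / (AUC_ref/D_ref)
      = (577.4/500) / (566.8/500)
      = 1.1548 / 1.1336 = 1.0187 = 101.87%

F_rel = 102%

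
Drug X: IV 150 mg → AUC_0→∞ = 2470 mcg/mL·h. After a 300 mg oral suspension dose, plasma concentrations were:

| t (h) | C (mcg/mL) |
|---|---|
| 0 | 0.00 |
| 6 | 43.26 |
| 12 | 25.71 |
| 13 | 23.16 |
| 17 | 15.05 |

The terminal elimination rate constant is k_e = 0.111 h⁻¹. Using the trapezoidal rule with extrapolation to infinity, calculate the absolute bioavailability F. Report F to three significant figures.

Trapezoidal AUC_0→17 (oral suspension):
  [0→6]: (0.00+43.26)/2 × 6 = 129.78
  [6→12]: (43.26+25.71)/2 × 6 = 206.91
  [12→13]: (25.71+23.16)/2 × 1 = 24.435
  [13→17]: (23.16+15.05)/2 × 4 = 76.42
  Sum = 437.545 mcg/mL·h
Tail: C_last/k_e = 15.05/0.111 = 135.586
AUC_0→∞ (oral suspension) = 437.545 + 135.586 = 573.131 mcg/mL·h
F = (AUC_ev/D_ev)/(AUC_iv/D_iv) = (573.131/300)/(2470/150) = 1.91044/16.4667 = 0.1160

F = 0.116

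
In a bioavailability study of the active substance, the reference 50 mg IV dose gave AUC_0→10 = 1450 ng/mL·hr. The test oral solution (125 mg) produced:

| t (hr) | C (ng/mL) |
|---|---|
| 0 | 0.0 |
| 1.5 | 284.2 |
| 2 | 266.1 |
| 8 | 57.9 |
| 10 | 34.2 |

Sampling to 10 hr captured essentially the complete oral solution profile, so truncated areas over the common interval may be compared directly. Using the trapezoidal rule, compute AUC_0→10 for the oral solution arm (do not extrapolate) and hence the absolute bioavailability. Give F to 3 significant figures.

F = 0.390

Trapezoidal AUC_0→10 (oral solution):
  [0→1.5]: (0.0+284.2)/2 × 1.5 = 213.15
  [1.5→2]: (284.2+266.1)/2 × 0.5 = 137.575
  [2→8]: (266.1+57.9)/2 × 6 = 972.0
  [8→10]: (57.9+34.2)/2 × 2 = 92.1
  Sum = 1414.825 ng/mL·hr
F = (AUC_ev/D_ev)/(AUC_iv/D_iv) = (1414.825/125)/(1450/50) = 11.3186/29 = 0.3903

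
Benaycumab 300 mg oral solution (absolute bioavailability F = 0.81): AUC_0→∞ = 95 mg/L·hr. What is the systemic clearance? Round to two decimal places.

CL = 2.56 L/hr

CL = F × Dose / AUC_0→∞
   = 0.81 × 300 / 95 = 2.55789 L/hr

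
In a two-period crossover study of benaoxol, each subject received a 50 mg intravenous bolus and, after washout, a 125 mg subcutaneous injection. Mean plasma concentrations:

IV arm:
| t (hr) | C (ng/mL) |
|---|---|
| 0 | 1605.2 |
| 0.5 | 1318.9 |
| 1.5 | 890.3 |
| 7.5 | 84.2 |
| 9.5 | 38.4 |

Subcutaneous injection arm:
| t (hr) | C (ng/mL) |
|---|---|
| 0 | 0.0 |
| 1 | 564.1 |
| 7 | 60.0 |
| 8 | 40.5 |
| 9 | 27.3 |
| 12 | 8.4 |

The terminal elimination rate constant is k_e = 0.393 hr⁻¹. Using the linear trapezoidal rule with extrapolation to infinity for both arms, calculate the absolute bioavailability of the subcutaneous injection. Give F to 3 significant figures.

Trapezoidal AUC_0→9.5 (IV):
  [0→0.5]: (1605.2+1318.9)/2 × 0.5 = 731.025
  [0.5→1.5]: (1318.9+890.3)/2 × 1 = 1104.6
  [1.5→7.5]: (890.3+84.2)/2 × 6 = 2923.5
  [7.5→9.5]: (84.2+38.4)/2 × 2 = 122.6
  Sum = 4881.725 ng/mL·hr
IV tail: 38.4/0.393 = 97.710; AUC_iv,0→∞ = 4881.725 + 97.710 = 4979.435 ng/mL·hr
Trapezoidal AUC_0→12 (subcutaneous injection):
  [0→1]: (0.0+564.1)/2 × 1 = 282.05
  [1→7]: (564.1+60.0)/2 × 6 = 1872.3
  [7→8]: (60.0+40.5)/2 × 1 = 50.25
  [8→9]: (40.5+27.3)/2 × 1 = 33.9
  [9→12]: (27.3+8.4)/2 × 3 = 53.55
  Sum = 2292.05 ng/mL·hr
subcutaneous injection tail: 8.4/0.393 = 21.374; AUC_ev,0→∞ = 2292.05 + 21.374 = 2313.424 ng/mL·hr
F = (AUC_ev/D_ev)/(AUC_iv/D_iv) = (2313.424/125)/(4979.435/50) = 18.507392/99.5887 = 0.1858

F = 0.186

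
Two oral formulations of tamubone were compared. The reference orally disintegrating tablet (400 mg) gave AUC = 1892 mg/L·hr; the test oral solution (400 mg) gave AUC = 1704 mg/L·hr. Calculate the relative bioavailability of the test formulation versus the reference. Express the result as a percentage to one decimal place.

F_rel = (AUC_test/D_test) / (AUC_ref/D_ref)
      = (1704/400) / (1892/400)
      = 4.26 / 4.73 = 0.9006 = 90.06%

F_rel = 90.1%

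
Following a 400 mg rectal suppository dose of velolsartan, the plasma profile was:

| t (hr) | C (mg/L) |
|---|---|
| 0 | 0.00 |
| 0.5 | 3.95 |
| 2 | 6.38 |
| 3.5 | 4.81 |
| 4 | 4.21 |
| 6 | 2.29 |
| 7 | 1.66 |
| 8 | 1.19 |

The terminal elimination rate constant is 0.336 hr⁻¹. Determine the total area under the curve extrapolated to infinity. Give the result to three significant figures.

Trapezoidal AUC_0→8:
  [0→0.5]: (0.00+3.95)/2 × 0.5 = 0.9875
  [0.5→2]: (3.95+6.38)/2 × 1.5 = 7.7475
  [2→3.5]: (6.38+4.81)/2 × 1.5 = 8.3925
  [3.5→4]: (4.81+4.21)/2 × 0.5 = 2.255
  [4→6]: (4.21+2.29)/2 × 2 = 6.5
  [6→7]: (2.29+1.66)/2 × 1 = 1.975
  [7→8]: (1.66+1.19)/2 × 1 = 1.425
  Sum = 29.2825 mg/L·hr
Extrapolated tail: C_last / k_e = 1.19 / 0.336 = 3.542
AUC_0→∞ = 29.2825 + 3.542 = 32.8245 mg/L·hr

AUC = 32.8 mg/L·hr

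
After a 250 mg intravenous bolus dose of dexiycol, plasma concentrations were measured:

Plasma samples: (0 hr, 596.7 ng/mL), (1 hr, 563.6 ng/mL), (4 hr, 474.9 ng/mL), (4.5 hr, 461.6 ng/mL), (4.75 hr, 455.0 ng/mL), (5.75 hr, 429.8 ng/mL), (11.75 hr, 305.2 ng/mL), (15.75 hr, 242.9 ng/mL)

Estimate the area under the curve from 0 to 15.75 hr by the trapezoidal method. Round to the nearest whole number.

AUC = 6230 ng/mL·hr

Trapezoidal AUC_0→15.75:
  [0→1]: (596.7+563.6)/2 × 1 = 580.15
  [1→4]: (563.6+474.9)/2 × 3 = 1557.75
  [4→4.5]: (474.9+461.6)/2 × 0.5 = 234.125
  [4.5→4.75]: (461.6+455.0)/2 × 0.25 = 114.575
  [4.75→5.75]: (455.0+429.8)/2 × 1 = 442.4
  [5.75→11.75]: (429.8+305.2)/2 × 6 = 2205.0
  [11.75→15.75]: (305.2+242.9)/2 × 4 = 1096.2
  Sum = 6230.2 ng/mL·hr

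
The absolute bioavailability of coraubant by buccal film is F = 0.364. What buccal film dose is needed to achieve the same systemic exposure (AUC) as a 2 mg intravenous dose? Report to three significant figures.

D_buccal = 5.49 mg

For equal systemic exposure: F × D_ev = D_iv
D_ev = D_iv / F = 2 / 0.364 = 5.49451 mg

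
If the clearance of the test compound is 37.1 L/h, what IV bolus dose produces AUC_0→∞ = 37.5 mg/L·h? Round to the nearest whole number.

Dose = 1391 mg

Dose_iv = CL × AUC_0→∞
     = 37.1 × 37.5 = 1391.25 mg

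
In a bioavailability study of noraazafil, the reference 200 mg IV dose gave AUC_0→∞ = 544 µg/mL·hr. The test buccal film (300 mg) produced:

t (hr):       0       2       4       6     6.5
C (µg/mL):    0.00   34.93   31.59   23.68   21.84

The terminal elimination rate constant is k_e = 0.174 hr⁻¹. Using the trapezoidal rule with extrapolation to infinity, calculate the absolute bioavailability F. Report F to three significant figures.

F = 0.360

Trapezoidal AUC_0→6.5 (buccal film):
  [0→2]: (0.00+34.93)/2 × 2 = 34.93
  [2→4]: (34.93+31.59)/2 × 2 = 66.52
  [4→6]: (31.59+23.68)/2 × 2 = 55.27
  [6→6.5]: (23.68+21.84)/2 × 0.5 = 11.38
  Sum = 168.1 µg/mL·hr
Tail: C_last/k_e = 21.84/0.174 = 125.517
AUC_0→∞ (buccal film) = 168.1 + 125.517 = 293.617 µg/mL·hr
F = (AUC_ev/D_ev)/(AUC_iv/D_iv) = (293.617/300)/(544/200) = 0.978723/2.72 = 0.3598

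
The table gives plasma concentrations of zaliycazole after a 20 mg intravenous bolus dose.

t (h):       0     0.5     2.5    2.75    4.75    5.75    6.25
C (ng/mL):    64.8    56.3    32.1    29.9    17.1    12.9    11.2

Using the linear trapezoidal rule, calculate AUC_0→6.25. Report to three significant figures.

Trapezoidal AUC_0→6.25:
  [0→0.5]: (64.8+56.3)/2 × 0.5 = 30.275
  [0.5→2.5]: (56.3+32.1)/2 × 2 = 88.4
  [2.5→2.75]: (32.1+29.9)/2 × 0.25 = 7.75
  [2.75→4.75]: (29.9+17.1)/2 × 2 = 47.0
  [4.75→5.75]: (17.1+12.9)/2 × 1 = 15.0
  [5.75→6.25]: (12.9+11.2)/2 × 0.5 = 6.025
  Sum = 194.45 ng/mL·h

AUC = 194 ng/mL·h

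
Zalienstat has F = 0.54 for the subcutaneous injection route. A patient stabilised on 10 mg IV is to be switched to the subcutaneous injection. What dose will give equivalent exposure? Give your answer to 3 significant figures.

For equal systemic exposure: F × D_ev = D_iv
D_ev = D_iv / F = 10 / 0.54 = 18.5185 mg

D_subcutaneous = 18.5 mg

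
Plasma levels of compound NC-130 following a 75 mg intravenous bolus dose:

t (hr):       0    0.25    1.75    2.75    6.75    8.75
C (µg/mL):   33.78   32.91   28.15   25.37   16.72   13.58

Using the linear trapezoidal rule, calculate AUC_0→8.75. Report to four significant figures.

Trapezoidal AUC_0→8.75:
  [0→0.25]: (33.78+32.91)/2 × 0.25 = 8.33625
  [0.25→1.75]: (32.91+28.15)/2 × 1.5 = 45.795
  [1.75→2.75]: (28.15+25.37)/2 × 1 = 26.76
  [2.75→6.75]: (25.37+16.72)/2 × 4 = 84.18
  [6.75→8.75]: (16.72+13.58)/2 × 2 = 30.3
  Sum = 195.37125 µg/mL·hr

AUC = 195.4 µg/mL·hr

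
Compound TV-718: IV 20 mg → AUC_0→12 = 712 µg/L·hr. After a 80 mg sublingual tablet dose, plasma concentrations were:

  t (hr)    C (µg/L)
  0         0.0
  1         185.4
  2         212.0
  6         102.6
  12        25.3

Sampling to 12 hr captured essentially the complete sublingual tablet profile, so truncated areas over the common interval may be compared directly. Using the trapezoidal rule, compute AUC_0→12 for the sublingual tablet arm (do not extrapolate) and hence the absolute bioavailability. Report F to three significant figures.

F = 0.458

Trapezoidal AUC_0→12 (sublingual tablet):
  [0→1]: (0.0+185.4)/2 × 1 = 92.7
  [1→2]: (185.4+212.0)/2 × 1 = 198.7
  [2→6]: (212.0+102.6)/2 × 4 = 629.2
  [6→12]: (102.6+25.3)/2 × 6 = 383.7
  Sum = 1304.3 µg/L·hr
F = (AUC_ev/D_ev)/(AUC_iv/D_iv) = (1304.3/80)/(712/20) = 16.30375/35.6 = 0.4580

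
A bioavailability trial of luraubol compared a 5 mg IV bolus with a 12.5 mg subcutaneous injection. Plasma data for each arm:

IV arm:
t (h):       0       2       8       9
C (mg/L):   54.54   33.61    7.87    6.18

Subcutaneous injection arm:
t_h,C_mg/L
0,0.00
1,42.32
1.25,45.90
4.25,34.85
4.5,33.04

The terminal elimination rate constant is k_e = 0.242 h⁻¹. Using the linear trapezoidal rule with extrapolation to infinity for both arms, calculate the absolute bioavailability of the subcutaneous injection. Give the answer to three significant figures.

F = 0.487

Trapezoidal AUC_0→9 (IV):
  [0→2]: (54.54+33.61)/2 × 2 = 88.15
  [2→8]: (33.61+7.87)/2 × 6 = 124.44
  [8→9]: (7.87+6.18)/2 × 1 = 7.025
  Sum = 219.615 mg/L·h
IV tail: 6.18/0.242 = 25.537; AUC_iv,0→∞ = 219.615 + 25.537 = 245.152 mg/L·h
Trapezoidal AUC_0→4.5 (subcutaneous injection):
  [0→1]: (0.00+42.32)/2 × 1 = 21.16
  [1→1.25]: (42.32+45.90)/2 × 0.25 = 11.0275
  [1.25→4.25]: (45.90+34.85)/2 × 3 = 121.125
  [4.25→4.5]: (34.85+33.04)/2 × 0.25 = 8.48625
  Sum = 161.79875 mg/L·h
subcutaneous injection tail: 33.04/0.242 = 136.529; AUC_ev,0→∞ = 161.79875 + 136.529 = 298.32775 mg/L·h
F = (AUC_ev/D_ev)/(AUC_iv/D_iv) = (298.32775/12.5)/(245.152/5) = 23.86622/49.0304 = 0.4868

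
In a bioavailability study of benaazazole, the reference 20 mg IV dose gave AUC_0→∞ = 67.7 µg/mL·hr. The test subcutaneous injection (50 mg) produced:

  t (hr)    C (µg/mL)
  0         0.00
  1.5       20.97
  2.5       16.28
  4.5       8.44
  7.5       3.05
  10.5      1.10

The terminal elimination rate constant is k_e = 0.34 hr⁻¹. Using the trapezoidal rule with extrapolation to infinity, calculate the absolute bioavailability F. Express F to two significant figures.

F = 0.51

Trapezoidal AUC_0→10.5 (subcutaneous injection):
  [0→1.5]: (0.00+20.97)/2 × 1.5 = 15.7275
  [1.5→2.5]: (20.97+16.28)/2 × 1 = 18.625
  [2.5→4.5]: (16.28+8.44)/2 × 2 = 24.72
  [4.5→7.5]: (8.44+3.05)/2 × 3 = 17.235
  [7.5→10.5]: (3.05+1.10)/2 × 3 = 6.225
  Sum = 82.5325 µg/mL·hr
Tail: C_last/k_e = 1.10/0.34 = 3.235
AUC_0→∞ (subcutaneous injection) = 82.5325 + 3.235 = 85.7675 µg/mL·hr
F = (AUC_ev/D_ev)/(AUC_iv/D_iv) = (85.7675/50)/(67.7/20) = 1.71535/3.385 = 0.5068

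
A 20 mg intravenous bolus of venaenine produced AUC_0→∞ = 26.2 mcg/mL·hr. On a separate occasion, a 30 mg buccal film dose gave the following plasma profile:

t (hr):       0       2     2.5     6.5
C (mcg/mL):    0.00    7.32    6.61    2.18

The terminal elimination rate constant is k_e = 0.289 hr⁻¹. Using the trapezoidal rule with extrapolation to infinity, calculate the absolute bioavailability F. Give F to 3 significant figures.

F = 0.914

Trapezoidal AUC_0→6.5 (buccal film):
  [0→2]: (0.00+7.32)/2 × 2 = 7.32
  [2→2.5]: (7.32+6.61)/2 × 0.5 = 3.4825
  [2.5→6.5]: (6.61+2.18)/2 × 4 = 17.58
  Sum = 28.3825 mcg/mL·hr
Tail: C_last/k_e = 2.18/0.289 = 7.543
AUC_0→∞ (buccal film) = 28.3825 + 7.543 = 35.9255 mcg/mL·hr
F = (AUC_ev/D_ev)/(AUC_iv/D_iv) = (35.9255/30)/(26.2/20) = 1.19752/1.31 = 0.9141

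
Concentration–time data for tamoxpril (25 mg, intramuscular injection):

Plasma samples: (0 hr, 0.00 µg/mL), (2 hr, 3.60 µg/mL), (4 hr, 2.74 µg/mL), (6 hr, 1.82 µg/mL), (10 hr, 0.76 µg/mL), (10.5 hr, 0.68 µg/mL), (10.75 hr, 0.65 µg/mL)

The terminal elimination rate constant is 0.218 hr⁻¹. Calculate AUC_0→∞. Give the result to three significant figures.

AUC = 23.2 µg/mL·hr

Trapezoidal AUC_0→10.75:
  [0→2]: (0.00+3.60)/2 × 2 = 3.6
  [2→4]: (3.60+2.74)/2 × 2 = 6.34
  [4→6]: (2.74+1.82)/2 × 2 = 4.56
  [6→10]: (1.82+0.76)/2 × 4 = 5.16
  [10→10.5]: (0.76+0.68)/2 × 0.5 = 0.36
  [10.5→10.75]: (0.68+0.65)/2 × 0.25 = 0.16625
  Sum = 20.18625 µg/mL·hr
Extrapolated tail: C_last / k_e = 0.65 / 0.218 = 2.982
AUC_0→∞ = 20.18625 + 2.982 = 23.16825 µg/mL·hr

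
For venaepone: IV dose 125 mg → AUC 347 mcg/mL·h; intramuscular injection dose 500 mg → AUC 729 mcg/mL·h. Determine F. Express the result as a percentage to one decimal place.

F = 52.5%

F = (AUC_ev / D_ev) / (AUC_iv / D_iv)
  = (729/500) / (347/125)
  = 1.458 / 2.776 = 0.5252
  = 52.52%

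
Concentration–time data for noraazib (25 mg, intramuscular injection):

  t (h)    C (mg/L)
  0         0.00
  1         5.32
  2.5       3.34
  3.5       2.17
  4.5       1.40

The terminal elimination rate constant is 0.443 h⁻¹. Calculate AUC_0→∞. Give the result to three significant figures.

Trapezoidal AUC_0→4.5:
  [0→1]: (0.00+5.32)/2 × 1 = 2.66
  [1→2.5]: (5.32+3.34)/2 × 1.5 = 6.495
  [2.5→3.5]: (3.34+2.17)/2 × 1 = 2.755
  [3.5→4.5]: (2.17+1.40)/2 × 1 = 1.785
  Sum = 13.695 mg/L·h
Extrapolated tail: C_last / k_e = 1.40 / 0.443 = 3.160
AUC_0→∞ = 13.695 + 3.160 = 16.855 mg/L·h

AUC = 16.9 mg/L·h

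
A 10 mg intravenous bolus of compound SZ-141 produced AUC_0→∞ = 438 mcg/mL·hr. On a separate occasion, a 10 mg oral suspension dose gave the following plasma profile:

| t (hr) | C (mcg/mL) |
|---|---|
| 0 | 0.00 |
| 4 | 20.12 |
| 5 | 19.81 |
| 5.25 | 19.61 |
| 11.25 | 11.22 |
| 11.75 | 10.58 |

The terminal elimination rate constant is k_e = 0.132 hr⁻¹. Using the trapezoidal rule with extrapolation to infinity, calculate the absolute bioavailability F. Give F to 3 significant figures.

F = 0.555

Trapezoidal AUC_0→11.75 (oral suspension):
  [0→4]: (0.00+20.12)/2 × 4 = 40.24
  [4→5]: (20.12+19.81)/2 × 1 = 19.965
  [5→5.25]: (19.81+19.61)/2 × 0.25 = 4.9275
  [5.25→11.25]: (19.61+11.22)/2 × 6 = 92.49
  [11.25→11.75]: (11.22+10.58)/2 × 0.5 = 5.45
  Sum = 163.0725 mcg/mL·hr
Tail: C_last/k_e = 10.58/0.132 = 80.152
AUC_0→∞ (oral suspension) = 163.0725 + 80.152 = 243.2245 mcg/mL·hr
F = (AUC_ev/D_ev)/(AUC_iv/D_iv) = (243.2245/10)/(438/10) = 24.32245/43.8 = 0.5553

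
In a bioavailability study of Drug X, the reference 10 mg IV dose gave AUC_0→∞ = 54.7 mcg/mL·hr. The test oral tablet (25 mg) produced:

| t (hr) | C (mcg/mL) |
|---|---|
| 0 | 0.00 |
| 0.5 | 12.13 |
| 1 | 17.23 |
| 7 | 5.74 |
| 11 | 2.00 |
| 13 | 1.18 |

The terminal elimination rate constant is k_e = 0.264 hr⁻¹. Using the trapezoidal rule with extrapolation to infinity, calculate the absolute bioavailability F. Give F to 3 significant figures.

Trapezoidal AUC_0→13 (oral tablet):
  [0→0.5]: (0.00+12.13)/2 × 0.5 = 3.0325
  [0.5→1]: (12.13+17.23)/2 × 0.5 = 7.34
  [1→7]: (17.23+5.74)/2 × 6 = 68.91
  [7→11]: (5.74+2.00)/2 × 4 = 15.48
  [11→13]: (2.00+1.18)/2 × 2 = 3.18
  Sum = 97.9425 mcg/mL·hr
Tail: C_last/k_e = 1.18/0.264 = 4.470
AUC_0→∞ (oral tablet) = 97.9425 + 4.470 = 102.4125 mcg/mL·hr
F = (AUC_ev/D_ev)/(AUC_iv/D_iv) = (102.4125/25)/(54.7/10) = 4.0965/5.47 = 0.7489

F = 0.749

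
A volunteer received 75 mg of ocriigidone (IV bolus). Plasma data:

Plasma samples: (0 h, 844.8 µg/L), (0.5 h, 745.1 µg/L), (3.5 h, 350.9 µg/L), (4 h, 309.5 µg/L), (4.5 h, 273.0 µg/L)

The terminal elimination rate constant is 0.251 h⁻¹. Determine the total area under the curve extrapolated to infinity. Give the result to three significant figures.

AUC = 3440 µg/L·h

Trapezoidal AUC_0→4.5:
  [0→0.5]: (844.8+745.1)/2 × 0.5 = 397.475
  [0.5→3.5]: (745.1+350.9)/2 × 3 = 1644.0
  [3.5→4]: (350.9+309.5)/2 × 0.5 = 165.1
  [4→4.5]: (309.5+273.0)/2 × 0.5 = 145.625
  Sum = 2352.2 µg/L·h
Extrapolated tail: C_last / k_e = 273.0 / 0.251 = 1087.649
AUC_0→∞ = 2352.2 + 1087.649 = 3439.849 µg/L·h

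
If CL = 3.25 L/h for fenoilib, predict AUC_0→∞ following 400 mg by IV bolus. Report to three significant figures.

AUC = 123 mg/L·h

AUC_0→∞ = Dose_iv / CL
        = 400 / 3.25 = 123.077 mg/L·h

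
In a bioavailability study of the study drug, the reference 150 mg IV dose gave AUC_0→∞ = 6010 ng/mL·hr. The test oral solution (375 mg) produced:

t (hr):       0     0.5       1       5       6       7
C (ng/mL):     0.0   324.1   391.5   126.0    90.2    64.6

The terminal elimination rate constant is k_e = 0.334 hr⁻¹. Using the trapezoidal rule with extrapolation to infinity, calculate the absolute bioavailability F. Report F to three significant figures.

F = 0.111

Trapezoidal AUC_0→7 (oral solution):
  [0→0.5]: (0.0+324.1)/2 × 0.5 = 81.025
  [0.5→1]: (324.1+391.5)/2 × 0.5 = 178.9
  [1→5]: (391.5+126.0)/2 × 4 = 1035.0
  [5→6]: (126.0+90.2)/2 × 1 = 108.1
  [6→7]: (90.2+64.6)/2 × 1 = 77.4
  Sum = 1480.425 ng/mL·hr
Tail: C_last/k_e = 64.6/0.334 = 193.413
AUC_0→∞ (oral solution) = 1480.425 + 193.413 = 1673.838 ng/mL·hr
F = (AUC_ev/D_ev)/(AUC_iv/D_iv) = (1673.838/375)/(6010/150) = 4.463568/40.0667 = 0.1114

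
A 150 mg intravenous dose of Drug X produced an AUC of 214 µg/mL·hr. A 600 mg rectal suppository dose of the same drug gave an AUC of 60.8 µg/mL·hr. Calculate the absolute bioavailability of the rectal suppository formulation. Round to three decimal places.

F = (AUC_ev / D_ev) / (AUC_iv / D_iv)
  = (60.8/600) / (214/150)
  = 0.101333 / 1.42667 = 0.0710

F = 0.071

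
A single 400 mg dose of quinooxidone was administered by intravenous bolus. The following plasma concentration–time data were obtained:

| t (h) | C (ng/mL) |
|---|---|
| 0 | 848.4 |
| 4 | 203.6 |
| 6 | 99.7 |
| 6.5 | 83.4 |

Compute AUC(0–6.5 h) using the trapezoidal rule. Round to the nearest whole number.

Trapezoidal AUC_0→6.5:
  [0→4]: (848.4+203.6)/2 × 4 = 2104.0
  [4→6]: (203.6+99.7)/2 × 2 = 303.3
  [6→6.5]: (99.7+83.4)/2 × 0.5 = 45.775
  Sum = 2453.075 ng/mL·h

AUC = 2453 ng/mL·h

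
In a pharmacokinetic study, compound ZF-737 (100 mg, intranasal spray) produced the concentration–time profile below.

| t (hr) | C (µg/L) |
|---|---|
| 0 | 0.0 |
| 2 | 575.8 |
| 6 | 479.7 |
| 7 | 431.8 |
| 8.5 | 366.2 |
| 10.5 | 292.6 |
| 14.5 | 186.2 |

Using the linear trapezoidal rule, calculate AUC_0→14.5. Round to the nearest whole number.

AUC = 5357 µg/L·hr

Trapezoidal AUC_0→14.5:
  [0→2]: (0.0+575.8)/2 × 2 = 575.8
  [2→6]: (575.8+479.7)/2 × 4 = 2111.0
  [6→7]: (479.7+431.8)/2 × 1 = 455.75
  [7→8.5]: (431.8+366.2)/2 × 1.5 = 598.5
  [8.5→10.5]: (366.2+292.6)/2 × 2 = 658.8
  [10.5→14.5]: (292.6+186.2)/2 × 4 = 957.6
  Sum = 5357.45 µg/L·hr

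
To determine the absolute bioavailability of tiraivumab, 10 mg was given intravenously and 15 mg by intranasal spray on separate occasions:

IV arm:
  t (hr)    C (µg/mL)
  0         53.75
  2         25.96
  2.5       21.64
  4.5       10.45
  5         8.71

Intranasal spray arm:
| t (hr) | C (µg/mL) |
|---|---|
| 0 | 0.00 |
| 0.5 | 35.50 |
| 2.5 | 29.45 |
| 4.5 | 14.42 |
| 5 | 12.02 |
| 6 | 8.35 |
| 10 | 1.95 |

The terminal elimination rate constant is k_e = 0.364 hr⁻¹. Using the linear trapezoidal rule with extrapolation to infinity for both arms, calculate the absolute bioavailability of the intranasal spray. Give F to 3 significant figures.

F = 0.702

Trapezoidal AUC_0→5 (IV):
  [0→2]: (53.75+25.96)/2 × 2 = 79.71
  [2→2.5]: (25.96+21.64)/2 × 0.5 = 11.9
  [2.5→4.5]: (21.64+10.45)/2 × 2 = 32.09
  [4.5→5]: (10.45+8.71)/2 × 0.5 = 4.79
  Sum = 128.49 µg/mL·hr
IV tail: 8.71/0.364 = 23.929; AUC_iv,0→∞ = 128.49 + 23.929 = 152.419 µg/mL·hr
Trapezoidal AUC_0→10 (intranasal spray):
  [0→0.5]: (0.00+35.50)/2 × 0.5 = 8.875
  [0.5→2.5]: (35.50+29.45)/2 × 2 = 64.95
  [2.5→4.5]: (29.45+14.42)/2 × 2 = 43.87
  [4.5→5]: (14.42+12.02)/2 × 0.5 = 6.61
  [5→6]: (12.02+8.35)/2 × 1 = 10.185
  [6→10]: (8.35+1.95)/2 × 4 = 20.6
  Sum = 155.09 µg/mL·hr
intranasal spray tail: 1.95/0.364 = 5.357; AUC_ev,0→∞ = 155.09 + 5.357 = 160.447 µg/mL·hr
F = (AUC_ev/D_ev)/(AUC_iv/D_iv) = (160.447/15)/(152.419/10) = 10.6965/15.2419 = 0.7018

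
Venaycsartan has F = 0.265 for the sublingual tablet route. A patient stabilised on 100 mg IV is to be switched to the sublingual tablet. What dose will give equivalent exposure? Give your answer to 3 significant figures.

For equal systemic exposure: F × D_ev = D_iv
D_ev = D_iv / F = 100 / 0.265 = 377.358 mg

D_sublingual = 377 mg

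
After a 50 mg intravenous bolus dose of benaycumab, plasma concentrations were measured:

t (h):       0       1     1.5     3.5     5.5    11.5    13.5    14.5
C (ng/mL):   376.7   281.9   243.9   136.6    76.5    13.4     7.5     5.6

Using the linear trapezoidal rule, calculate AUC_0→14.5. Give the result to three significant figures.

Trapezoidal AUC_0→14.5:
  [0→1]: (376.7+281.9)/2 × 1 = 329.3
  [1→1.5]: (281.9+243.9)/2 × 0.5 = 131.45
  [1.5→3.5]: (243.9+136.6)/2 × 2 = 380.5
  [3.5→5.5]: (136.6+76.5)/2 × 2 = 213.1
  [5.5→11.5]: (76.5+13.4)/2 × 6 = 269.7
  [11.5→13.5]: (13.4+7.5)/2 × 2 = 20.9
  [13.5→14.5]: (7.5+5.6)/2 × 1 = 6.55
  Sum = 1351.5 ng/mL·h

AUC = 1350 ng/mL·h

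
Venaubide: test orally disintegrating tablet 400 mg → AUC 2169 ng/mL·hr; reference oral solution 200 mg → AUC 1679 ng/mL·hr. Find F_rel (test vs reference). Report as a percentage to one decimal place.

F_rel = (AUC_test/D_test) / (AUC_ref/D_ref)
      = (2169/400) / (1679/200)
      = 5.4225 / 8.395 = 0.6459 = 64.59%

F_rel = 64.6%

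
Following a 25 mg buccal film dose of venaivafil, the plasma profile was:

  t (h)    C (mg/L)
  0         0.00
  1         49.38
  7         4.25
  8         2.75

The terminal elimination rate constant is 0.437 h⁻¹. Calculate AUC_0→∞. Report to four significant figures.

Trapezoidal AUC_0→8:
  [0→1]: (0.00+49.38)/2 × 1 = 24.69
  [1→7]: (49.38+4.25)/2 × 6 = 160.89
  [7→8]: (4.25+2.75)/2 × 1 = 3.5
  Sum = 189.08 mg/L·h
Extrapolated tail: C_last / k_e = 2.75 / 0.437 = 6.293
AUC_0→∞ = 189.08 + 6.293 = 195.373 mg/L·h

AUC = 195.4 mg/L·h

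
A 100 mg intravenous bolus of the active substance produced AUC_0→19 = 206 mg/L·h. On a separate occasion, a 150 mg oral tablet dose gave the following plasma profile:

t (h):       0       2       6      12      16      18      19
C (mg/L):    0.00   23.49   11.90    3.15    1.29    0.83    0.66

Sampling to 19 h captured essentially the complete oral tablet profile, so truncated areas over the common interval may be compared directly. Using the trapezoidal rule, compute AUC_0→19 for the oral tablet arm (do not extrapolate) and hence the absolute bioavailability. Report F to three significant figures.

Trapezoidal AUC_0→19 (oral tablet):
  [0→2]: (0.00+23.49)/2 × 2 = 23.49
  [2→6]: (23.49+11.90)/2 × 4 = 70.78
  [6→12]: (11.90+3.15)/2 × 6 = 45.15
  [12→16]: (3.15+1.29)/2 × 4 = 8.88
  [16→18]: (1.29+0.83)/2 × 2 = 2.12
  [18→19]: (0.83+0.66)/2 × 1 = 0.745
  Sum = 151.165 mg/L·h
F = (AUC_ev/D_ev)/(AUC_iv/D_iv) = (151.165/150)/(206/100) = 1.00777/2.06 = 0.4892

F = 0.489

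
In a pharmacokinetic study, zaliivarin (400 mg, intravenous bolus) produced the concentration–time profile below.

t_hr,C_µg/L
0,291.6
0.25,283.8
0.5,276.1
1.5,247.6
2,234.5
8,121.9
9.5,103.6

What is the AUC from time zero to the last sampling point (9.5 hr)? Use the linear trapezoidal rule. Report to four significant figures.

AUC = 1763 µg/L·hr

Trapezoidal AUC_0→9.5:
  [0→0.25]: (291.6+283.8)/2 × 0.25 = 71.925
  [0.25→0.5]: (283.8+276.1)/2 × 0.25 = 69.9875
  [0.5→1.5]: (276.1+247.6)/2 × 1 = 261.85
  [1.5→2]: (247.6+234.5)/2 × 0.5 = 120.525
  [2→8]: (234.5+121.9)/2 × 6 = 1069.2
  [8→9.5]: (121.9+103.6)/2 × 1.5 = 169.125
  Sum = 1762.6125 µg/L·hr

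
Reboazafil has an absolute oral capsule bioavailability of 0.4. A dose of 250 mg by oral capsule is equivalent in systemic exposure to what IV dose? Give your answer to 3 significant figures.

Systemic exposure from an extravascular dose = F × D_ev, so the equivalent IV dose is F × D_ev.
D_iv = F × D_ev = 0.4 × 250 = 100 mg

D_iv = 100 mg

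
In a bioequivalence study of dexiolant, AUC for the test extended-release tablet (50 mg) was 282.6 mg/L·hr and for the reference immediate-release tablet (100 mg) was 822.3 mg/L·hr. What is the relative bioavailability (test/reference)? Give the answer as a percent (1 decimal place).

F_rel = 68.7%

F_rel = (AUC_test/D_test) / (AUC_ref/D_ref)
      = (282.6/50) / (822.3/100)
      = 5.652 / 8.223 = 0.6873 = 68.73%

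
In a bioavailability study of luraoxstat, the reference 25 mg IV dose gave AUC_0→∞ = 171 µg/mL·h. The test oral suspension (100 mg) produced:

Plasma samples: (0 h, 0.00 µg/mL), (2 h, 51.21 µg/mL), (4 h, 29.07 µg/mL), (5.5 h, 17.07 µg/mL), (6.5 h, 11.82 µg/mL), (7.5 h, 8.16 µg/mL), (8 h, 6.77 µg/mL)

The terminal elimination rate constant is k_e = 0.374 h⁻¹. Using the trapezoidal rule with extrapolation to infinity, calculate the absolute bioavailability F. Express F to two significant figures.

Trapezoidal AUC_0→8 (oral suspension):
  [0→2]: (0.00+51.21)/2 × 2 = 51.21
  [2→4]: (51.21+29.07)/2 × 2 = 80.28
  [4→5.5]: (29.07+17.07)/2 × 1.5 = 34.605
  [5.5→6.5]: (17.07+11.82)/2 × 1 = 14.445
  [6.5→7.5]: (11.82+8.16)/2 × 1 = 9.99
  [7.5→8]: (8.16+6.77)/2 × 0.5 = 3.7325
  Sum = 194.2625 µg/mL·h
Tail: C_last/k_e = 6.77/0.374 = 18.102
AUC_0→∞ (oral suspension) = 194.2625 + 18.102 = 212.3645 µg/mL·h
F = (AUC_ev/D_ev)/(AUC_iv/D_iv) = (212.3645/100)/(171/25) = 2.123645/6.84 = 0.3105

F = 0.31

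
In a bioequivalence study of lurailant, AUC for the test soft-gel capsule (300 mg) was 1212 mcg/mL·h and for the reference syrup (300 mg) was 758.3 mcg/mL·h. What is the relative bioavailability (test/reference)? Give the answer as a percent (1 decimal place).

F_rel = 159.8%

F_rel = (AUC_test/D_test) / (AUC_ref/D_ref)
      = (1212/300) / (758.3/300)
      = 4.04 / 2.52767 = 1.5983 = 159.83%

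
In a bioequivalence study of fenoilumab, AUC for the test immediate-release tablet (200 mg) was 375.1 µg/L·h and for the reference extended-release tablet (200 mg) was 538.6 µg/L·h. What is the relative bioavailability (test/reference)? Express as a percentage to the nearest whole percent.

F_rel = (AUC_test/D_test) / (AUC_ref/D_ref)
      = (375.1/200) / (538.6/200)
      = 1.8755 / 2.693 = 0.6964 = 69.64%

F_rel = 70%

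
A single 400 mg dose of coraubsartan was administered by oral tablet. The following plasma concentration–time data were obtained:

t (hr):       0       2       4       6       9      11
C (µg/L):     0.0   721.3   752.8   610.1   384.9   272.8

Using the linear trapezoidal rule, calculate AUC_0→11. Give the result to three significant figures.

Trapezoidal AUC_0→11:
  [0→2]: (0.0+721.3)/2 × 2 = 721.3
  [2→4]: (721.3+752.8)/2 × 2 = 1474.1
  [4→6]: (752.8+610.1)/2 × 2 = 1362.9
  [6→9]: (610.1+384.9)/2 × 3 = 1492.5
  [9→11]: (384.9+272.8)/2 × 2 = 657.7
  Sum = 5708.5 µg/L·hr

AUC = 5710 µg/L·hr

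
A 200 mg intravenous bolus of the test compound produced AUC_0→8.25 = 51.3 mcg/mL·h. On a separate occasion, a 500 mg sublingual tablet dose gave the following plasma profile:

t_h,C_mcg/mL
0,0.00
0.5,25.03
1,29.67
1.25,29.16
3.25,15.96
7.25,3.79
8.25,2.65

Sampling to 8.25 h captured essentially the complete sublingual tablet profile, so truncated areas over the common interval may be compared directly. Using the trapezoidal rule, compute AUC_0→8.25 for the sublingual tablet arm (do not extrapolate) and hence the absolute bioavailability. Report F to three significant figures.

Trapezoidal AUC_0→8.25 (sublingual tablet):
  [0→0.5]: (0.00+25.03)/2 × 0.5 = 6.2575
  [0.5→1]: (25.03+29.67)/2 × 0.5 = 13.675
  [1→1.25]: (29.67+29.16)/2 × 0.25 = 7.35375
  [1.25→3.25]: (29.16+15.96)/2 × 2 = 45.12
  [3.25→7.25]: (15.96+3.79)/2 × 4 = 39.5
  [7.25→8.25]: (3.79+2.65)/2 × 1 = 3.22
  Sum = 115.12625 mcg/mL·h
F = (AUC_ev/D_ev)/(AUC_iv/D_iv) = (115.12625/500)/(51.3/200) = 0.2302525/0.2565 = 0.8977

F = 0.898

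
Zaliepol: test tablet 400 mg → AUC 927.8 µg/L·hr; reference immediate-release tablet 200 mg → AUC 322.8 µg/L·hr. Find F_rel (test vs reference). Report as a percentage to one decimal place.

F_rel = (AUC_test/D_test) / (AUC_ref/D_ref)
      = (927.8/400) / (322.8/200)
      = 2.3195 / 1.614 = 1.4371 = 143.71%

F_rel = 143.7%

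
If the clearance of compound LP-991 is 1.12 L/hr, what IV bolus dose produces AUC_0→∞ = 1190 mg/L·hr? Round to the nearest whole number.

Dose_iv = CL × AUC_0→∞
     = 1.12 × 1190 = 1332.8 mg

Dose = 1333 mg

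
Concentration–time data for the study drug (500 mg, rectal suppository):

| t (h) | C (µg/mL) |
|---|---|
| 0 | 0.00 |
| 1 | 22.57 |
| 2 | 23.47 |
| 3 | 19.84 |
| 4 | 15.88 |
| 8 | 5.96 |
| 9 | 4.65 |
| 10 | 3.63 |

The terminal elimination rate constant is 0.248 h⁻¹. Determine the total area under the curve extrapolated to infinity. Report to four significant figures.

AUC = 141.6 µg/mL·h

Trapezoidal AUC_0→10:
  [0→1]: (0.00+22.57)/2 × 1 = 11.285
  [1→2]: (22.57+23.47)/2 × 1 = 23.02
  [2→3]: (23.47+19.84)/2 × 1 = 21.655
  [3→4]: (19.84+15.88)/2 × 1 = 17.86
  [4→8]: (15.88+5.96)/2 × 4 = 43.68
  [8→9]: (5.96+4.65)/2 × 1 = 5.305
  [9→10]: (4.65+3.63)/2 × 1 = 4.14
  Sum = 126.945 µg/mL·h
Extrapolated tail: C_last / k_e = 3.63 / 0.248 = 14.637
AUC_0→∞ = 126.945 + 14.637 = 141.582 µg/mL·h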